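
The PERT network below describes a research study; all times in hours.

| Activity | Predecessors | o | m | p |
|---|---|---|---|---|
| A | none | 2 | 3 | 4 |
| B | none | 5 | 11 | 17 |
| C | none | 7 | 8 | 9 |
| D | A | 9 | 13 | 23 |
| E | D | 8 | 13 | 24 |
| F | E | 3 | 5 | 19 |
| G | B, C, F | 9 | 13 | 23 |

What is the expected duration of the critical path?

52 hours

te_A = (2 + 4·3 + 4)/6 = 18/6 = 3
te_B = (5 + 4·11 + 17)/6 = 66/6 = 11
te_C = (7 + 4·8 + 9)/6 = 48/6 = 8
te_D = (9 + 4·13 + 23)/6 = 84/6 = 14
te_E = (8 + 4·13 + 24)/6 = 84/6 = 14
te_F = (3 + 4·5 + 19)/6 = 42/6 = 7
te_G = (9 + 4·13 + 23)/6 = 84/6 = 14

Forward pass:
ES_A = 0; EF_A = 3
ES_B = 0; EF_B = 11
ES_C = 0; EF_C = 8
ES_D = 3; EF_D = 3+14 = 17
ES_E = 17; EF_E = 17+14 = 31
ES_F = 31; EF_F = 31+7 = 38
ES_G = max(EF_B=11, EF_C=8, EF_F=38) = 38; EF_G = 38+14 = 52
Expected project duration μ = 52 hours. Critical path: A → D → E → F → G.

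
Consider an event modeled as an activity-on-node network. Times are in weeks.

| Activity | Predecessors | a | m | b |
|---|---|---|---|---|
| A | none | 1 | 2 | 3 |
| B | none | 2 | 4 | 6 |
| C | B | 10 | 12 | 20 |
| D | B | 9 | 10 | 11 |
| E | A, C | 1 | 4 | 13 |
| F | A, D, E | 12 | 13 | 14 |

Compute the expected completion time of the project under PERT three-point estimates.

te_A = (1 + 4·2 + 3)/6 = 12/6 = 2
te_B = (2 + 4·4 + 6)/6 = 24/6 = 4
te_C = (10 + 4·12 + 20)/6 = 78/6 = 13
te_D = (9 + 4·10 + 11)/6 = 60/6 = 10
te_E = (1 + 4·4 + 13)/6 = 30/6 = 5
te_F = (12 + 4·13 + 14)/6 = 78/6 = 13

Forward pass:
ES_A = 0; EF_A = 2
ES_B = 0; EF_B = 4
ES_C = 4; EF_C = 4+13 = 17
ES_D = 4; EF_D = 4+10 = 14
ES_E = max(EF_A=2, EF_C=17) = 17; EF_E = 17+5 = 22
ES_F = max(EF_A=2, EF_D=14, EF_E=22) = 22; EF_F = 22+13 = 35
Expected project duration μ = 35 weeks. Critical path: B → C → E → F.

35 weeks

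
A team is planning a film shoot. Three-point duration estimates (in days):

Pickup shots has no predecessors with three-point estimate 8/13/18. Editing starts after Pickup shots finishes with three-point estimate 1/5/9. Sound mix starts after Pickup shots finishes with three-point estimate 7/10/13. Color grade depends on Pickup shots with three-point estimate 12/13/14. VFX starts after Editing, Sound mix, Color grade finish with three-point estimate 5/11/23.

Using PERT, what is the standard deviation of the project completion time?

te_Pickup shots = (8 + 4·13 + 18)/6 = 78/6 = 13; σ²_Pickup shots = ((18−8)/6)² = 2.778
te_Editing = (1 + 4·5 + 9)/6 = 30/6 = 5; σ²_Editing = ((9−1)/6)² = 1.778
te_Sound mix = (7 + 4·10 + 13)/6 = 60/6 = 10; σ²_Sound mix = ((13−7)/6)² = 1.000
te_Color grade = (12 + 4·13 + 14)/6 = 78/6 = 13; σ²_Color grade = ((14−12)/6)² = 0.111
te_VFX = (5 + 4·11 + 23)/6 = 72/6 = 12; σ²_VFX = ((23−5)/6)² = 9.000

Forward pass:
ES_Pickup shots = 0; EF_Pickup shots = 13
ES_Editing = 13; EF_Editing = 13+5 = 18
ES_Sound mix = 13; EF_Sound mix = 13+10 = 23
ES_Color grade = 13; EF_Color grade = 13+13 = 26
ES_VFX = max(EF_Editing=18, EF_Sound mix=23, EF_Color grade=26) = 26; EF_VFX = 26+12 = 38
Expected project duration μ = 38 days. Critical path: Pickup shots → Color grade → VFX.

Variance along critical path = 2.778 + 0.111 + 9.000 = 11.889
σ = √11.889 = 3.448 days

3.45 days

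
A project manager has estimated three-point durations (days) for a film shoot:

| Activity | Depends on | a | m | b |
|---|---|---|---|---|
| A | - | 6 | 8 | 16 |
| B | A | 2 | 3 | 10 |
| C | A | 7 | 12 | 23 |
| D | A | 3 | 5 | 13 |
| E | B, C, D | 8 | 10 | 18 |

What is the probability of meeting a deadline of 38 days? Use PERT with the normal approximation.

te_A = (6 + 4·8 + 16)/6 = 54/6 = 9; σ²_A = ((16−6)/6)² = 2.778
te_B = (2 + 4·3 + 10)/6 = 24/6 = 4; σ²_B = ((10−2)/6)² = 1.778
te_C = (7 + 4·12 + 23)/6 = 78/6 = 13; σ²_C = ((23−7)/6)² = 7.111
te_D = (3 + 4·5 + 13)/6 = 36/6 = 6; σ²_D = ((13−3)/6)² = 2.778
te_E = (8 + 4·10 + 18)/6 = 66/6 = 11; σ²_E = ((18−8)/6)² = 2.778

Forward pass:
ES_A = 0; EF_A = 9
ES_B = 9; EF_B = 9+4 = 13
ES_C = 9; EF_C = 9+13 = 22
ES_D = 9; EF_D = 9+6 = 15
ES_E = max(EF_B=13, EF_C=22, EF_D=15) = 22; EF_E = 22+11 = 33
Expected project duration μ = 33 days. Critical path: A → C → E.

Variance along critical path = 2.778 + 7.111 + 2.778 = 12.667; σ = √12.667 = 3.559 days.
Z = (38 − 33) / 3.559 = 1.405
P(T ≤ 38) = Φ(1.405) ≈ 0.920

0.920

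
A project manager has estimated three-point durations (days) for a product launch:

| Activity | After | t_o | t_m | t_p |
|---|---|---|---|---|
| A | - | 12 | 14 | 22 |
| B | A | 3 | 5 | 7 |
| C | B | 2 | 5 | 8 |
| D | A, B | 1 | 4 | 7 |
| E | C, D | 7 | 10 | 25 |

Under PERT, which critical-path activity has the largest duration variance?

te_A = (12 + 4·14 + 22)/6 = 90/6 = 15; σ²_A = ((22−12)/6)² = 2.778
te_B = (3 + 4·5 + 7)/6 = 30/6 = 5; σ²_B = ((7−3)/6)² = 0.444
te_C = (2 + 4·5 + 8)/6 = 30/6 = 5; σ²_C = ((8−2)/6)² = 1.000
te_D = (1 + 4·4 + 7)/6 = 24/6 = 4; σ²_D = ((7−1)/6)² = 1.000
te_E = (7 + 4·10 + 25)/6 = 72/6 = 12; σ²_E = ((25−7)/6)² = 9.000

Forward pass:
ES_A = 0; EF_A = 15
ES_B = 15; EF_B = 15+5 = 20
ES_C = 20; EF_C = 20+5 = 25
ES_D = max(EF_A=15, EF_B=20) = 20; EF_D = 20+4 = 24
ES_E = max(EF_C=25, EF_D=24) = 25; EF_E = 25+12 = 37
Expected project duration μ = 37 days. Critical path: A → B → C → E.

Variances on critical path: σ²_A=2.778, σ²_B=0.444, σ²_C=1.000, σ²_E=9.000.
Largest is σ²_E = 9.000.

E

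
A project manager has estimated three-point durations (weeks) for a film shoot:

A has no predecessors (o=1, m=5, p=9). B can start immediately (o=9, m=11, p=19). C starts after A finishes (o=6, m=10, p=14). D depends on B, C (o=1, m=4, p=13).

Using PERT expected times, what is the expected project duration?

te_A = (1 + 4·5 + 9)/6 = 30/6 = 5
te_B = (9 + 4·11 + 19)/6 = 72/6 = 12
te_C = (6 + 4·10 + 14)/6 = 60/6 = 10
te_D = (1 + 4·4 + 13)/6 = 30/6 = 5

Forward pass:
ES_A = 0; EF_A = 5
ES_B = 0; EF_B = 12
ES_C = 5; EF_C = 5+10 = 15
ES_D = max(EF_B=12, EF_C=15) = 15; EF_D = 15+5 = 20
Expected project duration μ = 20 weeks. Critical path: A → C → D.

20 weeks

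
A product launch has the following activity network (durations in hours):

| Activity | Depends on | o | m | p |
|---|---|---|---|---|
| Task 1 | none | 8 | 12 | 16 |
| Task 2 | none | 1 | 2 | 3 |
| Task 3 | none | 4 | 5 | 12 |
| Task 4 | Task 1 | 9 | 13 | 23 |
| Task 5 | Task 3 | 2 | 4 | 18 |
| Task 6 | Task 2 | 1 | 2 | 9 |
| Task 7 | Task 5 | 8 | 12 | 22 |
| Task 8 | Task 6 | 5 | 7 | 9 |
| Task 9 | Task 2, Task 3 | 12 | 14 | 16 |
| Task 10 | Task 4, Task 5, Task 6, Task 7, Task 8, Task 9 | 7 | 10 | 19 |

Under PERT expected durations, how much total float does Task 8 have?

te_Task 1 = (8 + 4·12 + 16)/6 = 72/6 = 12
te_Task 2 = (1 + 4·2 + 3)/6 = 12/6 = 2
te_Task 3 = (4 + 4·5 + 12)/6 = 36/6 = 6
te_Task 4 = (9 + 4·13 + 23)/6 = 84/6 = 14
te_Task 5 = (2 + 4·4 + 18)/6 = 36/6 = 6
te_Task 6 = (1 + 4·2 + 9)/6 = 18/6 = 3
te_Task 7 = (8 + 4·12 + 22)/6 = 78/6 = 13
te_Task 8 = (5 + 4·7 + 9)/6 = 42/6 = 7
te_Task 9 = (12 + 4·14 + 16)/6 = 84/6 = 14
te_Task 10 = (7 + 4·10 + 19)/6 = 66/6 = 11

Forward pass:
ES_Task 1 = 0; EF_Task 1 = 12
ES_Task 2 = 0; EF_Task 2 = 2
ES_Task 3 = 0; EF_Task 3 = 6
ES_Task 4 = 12; EF_Task 4 = 12+14 = 26
ES_Task 5 = 6; EF_Task 5 = 6+6 = 12
ES_Task 6 = 2; EF_Task 6 = 2+3 = 5
ES_Task 7 = 12; EF_Task 7 = 12+13 = 25
ES_Task 8 = 5; EF_Task 8 = 5+7 = 12
ES_Task 9 = max(EF_Task 2=2, EF_Task 3=6) = 6; EF_Task 9 = 6+14 = 20
ES_Task 10 = max(EF_Task 4=26, EF_Task 5=12, EF_Task 6=5, EF_Task 7=25, EF_Task 8=12, EF_Task 9=20) = 26; EF_Task 10 = 26+11 = 37
Expected project duration μ = 37 hours. Critical path: Task 1 → Task 4 → Task 10.

Backward pass:
LF_Task 10 = 37; LS_Task 10 = 37−11 = 26
LF_Task 9 = LS_Task 10 = 26; LS_Task 9 = 26−14 = 12
LF_Task 8 = LS_Task 10 = 26; LS_Task 8 = 26−7 = 19
LF_Task 7 = LS_Task 10 = 26; LS_Task 7 = 26−13 = 13
LF_Task 6 = min(LS_Task 8=19, LS_Task 10=26) = 19; LS_Task 6 = 19−3 = 16
LF_Task 5 = min(LS_Task 7=13, LS_Task 10=26) = 13; LS_Task 5 = 13−6 = 7
LF_Task 4 = LS_Task 10 = 26; LS_Task 4 = 26−14 = 12
LF_Task 3 = min(LS_Task 5=7, LS_Task 9=12) = 7; LS_Task 3 = 7−6 = 1
LF_Task 2 = min(LS_Task 6=16, LS_Task 9=12) = 12; LS_Task 2 = 12−2 = 10
LF_Task 1 = LS_Task 4 = 12; LS_Task 1 = 12−12 = 0
Slack_Task 8 = LS_Task 8 − ES_Task 8 = 19 − 5 = 14

14 hours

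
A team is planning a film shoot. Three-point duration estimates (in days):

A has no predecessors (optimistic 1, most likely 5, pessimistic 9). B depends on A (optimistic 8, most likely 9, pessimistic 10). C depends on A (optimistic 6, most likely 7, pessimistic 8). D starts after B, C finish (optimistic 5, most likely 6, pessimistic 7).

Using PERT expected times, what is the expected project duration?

te_A = (1 + 4·5 + 9)/6 = 30/6 = 5
te_B = (8 + 4·9 + 10)/6 = 54/6 = 9
te_C = (6 + 4·7 + 8)/6 = 42/6 = 7
te_D = (5 + 4·6 + 7)/6 = 36/6 = 6

Forward pass:
ES_A = 0; EF_A = 5
ES_B = 5; EF_B = 5+9 = 14
ES_C = 5; EF_C = 5+7 = 12
ES_D = max(EF_B=14, EF_C=12) = 14; EF_D = 14+6 = 20
Expected project duration μ = 20 days. Critical path: A → B → D.

20 days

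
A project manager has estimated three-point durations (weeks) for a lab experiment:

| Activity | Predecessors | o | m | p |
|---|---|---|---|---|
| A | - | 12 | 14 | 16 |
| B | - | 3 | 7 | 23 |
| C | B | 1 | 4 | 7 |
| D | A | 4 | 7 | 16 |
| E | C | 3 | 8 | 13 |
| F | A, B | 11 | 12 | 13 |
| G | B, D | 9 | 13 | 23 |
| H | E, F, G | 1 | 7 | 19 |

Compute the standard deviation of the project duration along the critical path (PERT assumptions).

4.35 weeks

te_A = (12 + 4·14 + 16)/6 = 84/6 = 14; σ²_A = ((16−12)/6)² = 0.444
te_B = (3 + 4·7 + 23)/6 = 54/6 = 9; σ²_B = ((23−3)/6)² = 11.111
te_C = (1 + 4·4 + 7)/6 = 24/6 = 4; σ²_C = ((7−1)/6)² = 1.000
te_D = (4 + 4·7 + 16)/6 = 48/6 = 8; σ²_D = ((16−4)/6)² = 4.000
te_E = (3 + 4·8 + 13)/6 = 48/6 = 8; σ²_E = ((13−3)/6)² = 2.778
te_F = (11 + 4·12 + 13)/6 = 72/6 = 12; σ²_F = ((13−11)/6)² = 0.111
te_G = (9 + 4·13 + 23)/6 = 84/6 = 14; σ²_G = ((23−9)/6)² = 5.444
te_H = (1 + 4·7 + 19)/6 = 48/6 = 8; σ²_H = ((19−1)/6)² = 9.000

Forward pass:
ES_A = 0; EF_A = 14
ES_B = 0; EF_B = 9
ES_C = 9; EF_C = 9+4 = 13
ES_D = 14; EF_D = 14+8 = 22
ES_E = 13; EF_E = 13+8 = 21
ES_F = max(EF_A=14, EF_B=9) = 14; EF_F = 14+12 = 26
ES_G = max(EF_B=9, EF_D=22) = 22; EF_G = 22+14 = 36
ES_H = max(EF_E=21, EF_F=26, EF_G=36) = 36; EF_H = 36+8 = 44
Expected project duration μ = 44 weeks. Critical path: A → D → G → H.

Variance along critical path = 0.444 + 4.000 + 5.444 + 9.000 = 18.889
σ = √18.889 = 4.346 weeks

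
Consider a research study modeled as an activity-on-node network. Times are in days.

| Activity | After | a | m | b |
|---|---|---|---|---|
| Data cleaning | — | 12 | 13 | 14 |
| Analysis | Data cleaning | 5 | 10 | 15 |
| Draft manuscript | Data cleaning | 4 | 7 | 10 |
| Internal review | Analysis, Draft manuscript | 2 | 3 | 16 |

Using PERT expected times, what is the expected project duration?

28 days

te_Data cleaning = (12 + 4·13 + 14)/6 = 78/6 = 13
te_Analysis = (5 + 4·10 + 15)/6 = 60/6 = 10
te_Draft manuscript = (4 + 4·7 + 10)/6 = 42/6 = 7
te_Internal review = (2 + 4·3 + 16)/6 = 30/6 = 5

Forward pass:
ES_Data cleaning = 0; EF_Data cleaning = 13
ES_Analysis = 13; EF_Analysis = 13+10 = 23
ES_Draft manuscript = 13; EF_Draft manuscript = 13+7 = 20
ES_Internal review = max(EF_Analysis=23, EF_Draft manuscript=20) = 23; EF_Internal review = 23+5 = 28
Expected project duration μ = 28 days. Critical path: Data cleaning → Analysis → Internal review.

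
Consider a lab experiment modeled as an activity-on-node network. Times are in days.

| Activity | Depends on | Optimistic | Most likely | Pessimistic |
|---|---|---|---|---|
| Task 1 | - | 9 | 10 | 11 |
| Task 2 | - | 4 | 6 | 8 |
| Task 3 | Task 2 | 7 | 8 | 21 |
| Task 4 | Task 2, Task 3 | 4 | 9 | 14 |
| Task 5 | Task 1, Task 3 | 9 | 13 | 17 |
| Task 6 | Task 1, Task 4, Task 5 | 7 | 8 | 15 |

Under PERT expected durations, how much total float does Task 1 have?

6 days

te_Task 1 = (9 + 4·10 + 11)/6 = 60/6 = 10
te_Task 2 = (4 + 4·6 + 8)/6 = 36/6 = 6
te_Task 3 = (7 + 4·8 + 21)/6 = 60/6 = 10
te_Task 4 = (4 + 4·9 + 14)/6 = 54/6 = 9
te_Task 5 = (9 + 4·13 + 17)/6 = 78/6 = 13
te_Task 6 = (7 + 4·8 + 15)/6 = 54/6 = 9

Forward pass:
ES_Task 1 = 0; EF_Task 1 = 10
ES_Task 2 = 0; EF_Task 2 = 6
ES_Task 3 = 6; EF_Task 3 = 6+10 = 16
ES_Task 4 = max(EF_Task 2=6, EF_Task 3=16) = 16; EF_Task 4 = 16+9 = 25
ES_Task 5 = max(EF_Task 1=10, EF_Task 3=16) = 16; EF_Task 5 = 16+13 = 29
ES_Task 6 = max(EF_Task 1=10, EF_Task 4=25, EF_Task 5=29) = 29; EF_Task 6 = 29+9 = 38
Expected project duration μ = 38 days. Critical path: Task 2 → Task 3 → Task 5 → Task 6.

Backward pass:
LF_Task 6 = 38; LS_Task 6 = 38−9 = 29
LF_Task 5 = LS_Task 6 = 29; LS_Task 5 = 29−13 = 16
LF_Task 4 = LS_Task 6 = 29; LS_Task 4 = 29−9 = 20
LF_Task 3 = min(LS_Task 4=20, LS_Task 5=16) = 16; LS_Task 3 = 16−10 = 6
LF_Task 2 = min(LS_Task 3=6, LS_Task 4=20) = 6; LS_Task 2 = 6−6 = 0
LF_Task 1 = min(LS_Task 5=16, LS_Task 6=29) = 16; LS_Task 1 = 16−10 = 6
Slack_Task 1 = LS_Task 1 − ES_Task 1 = 6 − 0 = 6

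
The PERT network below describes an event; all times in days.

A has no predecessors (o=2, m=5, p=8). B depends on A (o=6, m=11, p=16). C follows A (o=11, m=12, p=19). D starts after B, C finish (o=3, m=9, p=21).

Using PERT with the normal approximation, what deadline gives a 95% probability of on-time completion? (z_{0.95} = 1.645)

33.6 days

te_A = (2 + 4·5 + 8)/6 = 30/6 = 5; σ²_A = ((8−2)/6)² = 1.000
te_B = (6 + 4·11 + 16)/6 = 66/6 = 11; σ²_B = ((16−6)/6)² = 2.778
te_C = (11 + 4·12 + 19)/6 = 78/6 = 13; σ²_C = ((19−11)/6)² = 1.778
te_D = (3 + 4·9 + 21)/6 = 60/6 = 10; σ²_D = ((21−3)/6)² = 9.000

Forward pass:
ES_A = 0; EF_A = 5
ES_B = 5; EF_B = 5+11 = 16
ES_C = 5; EF_C = 5+13 = 18
ES_D = max(EF_B=16, EF_C=18) = 18; EF_D = 18+10 = 28
Expected project duration μ = 28 days. Critical path: A → C → D.

Variance along critical path = 1.000 + 1.778 + 9.000 = 11.778; σ = 3.432 days.
D = μ + z·σ = 28 + 1.645·3.432 = 33.6 days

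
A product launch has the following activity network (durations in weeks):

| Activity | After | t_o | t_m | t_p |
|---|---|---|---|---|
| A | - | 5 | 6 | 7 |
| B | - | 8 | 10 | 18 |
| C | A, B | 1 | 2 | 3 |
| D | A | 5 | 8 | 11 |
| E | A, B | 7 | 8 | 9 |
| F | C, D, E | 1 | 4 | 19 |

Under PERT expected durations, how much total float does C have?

6 weeks

te_A = (5 + 4·6 + 7)/6 = 36/6 = 6
te_B = (8 + 4·10 + 18)/6 = 66/6 = 11
te_C = (1 + 4·2 + 3)/6 = 12/6 = 2
te_D = (5 + 4·8 + 11)/6 = 48/6 = 8
te_E = (7 + 4·8 + 9)/6 = 48/6 = 8
te_F = (1 + 4·4 + 19)/6 = 36/6 = 6

Forward pass:
ES_A = 0; EF_A = 6
ES_B = 0; EF_B = 11
ES_C = max(EF_A=6, EF_B=11) = 11; EF_C = 11+2 = 13
ES_D = 6; EF_D = 6+8 = 14
ES_E = max(EF_A=6, EF_B=11) = 11; EF_E = 11+8 = 19
ES_F = max(EF_C=13, EF_D=14, EF_E=19) = 19; EF_F = 19+6 = 25
Expected project duration μ = 25 weeks. Critical path: B → E → F.

Backward pass:
LF_F = 25; LS_F = 25−6 = 19
LF_E = LS_F = 19; LS_E = 19−8 = 11
LF_D = LS_F = 19; LS_D = 19−8 = 11
LF_C = LS_F = 19; LS_C = 19−2 = 17
LF_B = min(LS_C=17, LS_E=11) = 11; LS_B = 11−11 = 0
LF_A = min(LS_C=17, LS_D=11, LS_E=11) = 11; LS_A = 11−6 = 5
Slack_C = LS_C − ES_C = 17 − 11 = 6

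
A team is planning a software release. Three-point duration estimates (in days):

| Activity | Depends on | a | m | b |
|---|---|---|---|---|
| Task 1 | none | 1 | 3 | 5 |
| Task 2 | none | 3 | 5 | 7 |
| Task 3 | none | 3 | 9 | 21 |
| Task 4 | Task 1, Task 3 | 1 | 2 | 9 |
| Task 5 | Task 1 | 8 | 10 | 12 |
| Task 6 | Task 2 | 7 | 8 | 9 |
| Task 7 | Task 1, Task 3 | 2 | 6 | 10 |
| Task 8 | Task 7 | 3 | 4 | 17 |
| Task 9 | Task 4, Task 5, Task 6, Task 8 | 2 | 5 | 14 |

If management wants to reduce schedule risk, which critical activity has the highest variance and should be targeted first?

Task 3

te_Task 1 = (1 + 4·3 + 5)/6 = 18/6 = 3; σ²_Task 1 = ((5−1)/6)² = 0.444
te_Task 2 = (3 + 4·5 + 7)/6 = 30/6 = 5; σ²_Task 2 = ((7−3)/6)² = 0.444
te_Task 3 = (3 + 4·9 + 21)/6 = 60/6 = 10; σ²_Task 3 = ((21−3)/6)² = 9.000
te_Task 4 = (1 + 4·2 + 9)/6 = 18/6 = 3; σ²_Task 4 = ((9−1)/6)² = 1.778
te_Task 5 = (8 + 4·10 + 12)/6 = 60/6 = 10; σ²_Task 5 = ((12−8)/6)² = 0.444
te_Task 6 = (7 + 4·8 + 9)/6 = 48/6 = 8; σ²_Task 6 = ((9−7)/6)² = 0.111
te_Task 7 = (2 + 4·6 + 10)/6 = 36/6 = 6; σ²_Task 7 = ((10−2)/6)² = 1.778
te_Task 8 = (3 + 4·4 + 17)/6 = 36/6 = 6; σ²_Task 8 = ((17−3)/6)² = 5.444
te_Task 9 = (2 + 4·5 + 14)/6 = 36/6 = 6; σ²_Task 9 = ((14−2)/6)² = 4.000

Forward pass:
ES_Task 1 = 0; EF_Task 1 = 3
ES_Task 2 = 0; EF_Task 2 = 5
ES_Task 3 = 0; EF_Task 3 = 10
ES_Task 4 = max(EF_Task 1=3, EF_Task 3=10) = 10; EF_Task 4 = 10+3 = 13
ES_Task 5 = 3; EF_Task 5 = 3+10 = 13
ES_Task 6 = 5; EF_Task 6 = 5+8 = 13
ES_Task 7 = max(EF_Task 1=3, EF_Task 3=10) = 10; EF_Task 7 = 10+6 = 16
ES_Task 8 = 16; EF_Task 8 = 16+6 = 22
ES_Task 9 = max(EF_Task 4=13, EF_Task 5=13, EF_Task 6=13, EF_Task 8=22) = 22; EF_Task 9 = 22+6 = 28
Expected project duration μ = 28 days. Critical path: Task 3 → Task 7 → Task 8 → Task 9.

Variances on critical path: σ²_Task 3=9.000, σ²_Task 7=1.778, σ²_Task 8=5.444, σ²_Task 9=4.000.
Largest is σ²_Task 3 = 9.000.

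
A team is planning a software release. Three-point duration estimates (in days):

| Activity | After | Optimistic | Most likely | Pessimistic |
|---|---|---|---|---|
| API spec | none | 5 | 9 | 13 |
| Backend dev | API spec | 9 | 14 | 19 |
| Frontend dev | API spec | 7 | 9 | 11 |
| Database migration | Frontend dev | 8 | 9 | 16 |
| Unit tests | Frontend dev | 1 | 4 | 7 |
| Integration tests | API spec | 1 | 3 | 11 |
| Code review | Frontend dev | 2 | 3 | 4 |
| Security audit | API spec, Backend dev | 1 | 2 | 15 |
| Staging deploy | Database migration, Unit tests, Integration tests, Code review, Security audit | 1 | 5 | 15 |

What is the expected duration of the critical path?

34 days

te_API spec = (5 + 4·9 + 13)/6 = 54/6 = 9
te_Backend dev = (9 + 4·14 + 19)/6 = 84/6 = 14
te_Frontend dev = (7 + 4·9 + 11)/6 = 54/6 = 9
te_Database migration = (8 + 4·9 + 16)/6 = 60/6 = 10
te_Unit tests = (1 + 4·4 + 7)/6 = 24/6 = 4
te_Integration tests = (1 + 4·3 + 11)/6 = 24/6 = 4
te_Code review = (2 + 4·3 + 4)/6 = 18/6 = 3
te_Security audit = (1 + 4·2 + 15)/6 = 24/6 = 4
te_Staging deploy = (1 + 4·5 + 15)/6 = 36/6 = 6

Forward pass:
ES_API spec = 0; EF_API spec = 9
ES_Backend dev = 9; EF_Backend dev = 9+14 = 23
ES_Frontend dev = 9; EF_Frontend dev = 9+9 = 18
ES_Database migration = 18; EF_Database migration = 18+10 = 28
ES_Unit tests = 18; EF_Unit tests = 18+4 = 22
ES_Integration tests = 9; EF_Integration tests = 9+4 = 13
ES_Code review = 18; EF_Code review = 18+3 = 21
ES_Security audit = max(EF_API spec=9, EF_Backend dev=23) = 23; EF_Security audit = 23+4 = 27
ES_Staging deploy = max(EF_Database migration=28, EF_Unit tests=22, EF_Integration tests=13, EF_Code review=21, EF_Security audit=27) = 28; EF_Staging deploy = 28+6 = 34
Expected project duration μ = 34 days. Critical path: API spec → Frontend dev → Database migration → Staging deploy.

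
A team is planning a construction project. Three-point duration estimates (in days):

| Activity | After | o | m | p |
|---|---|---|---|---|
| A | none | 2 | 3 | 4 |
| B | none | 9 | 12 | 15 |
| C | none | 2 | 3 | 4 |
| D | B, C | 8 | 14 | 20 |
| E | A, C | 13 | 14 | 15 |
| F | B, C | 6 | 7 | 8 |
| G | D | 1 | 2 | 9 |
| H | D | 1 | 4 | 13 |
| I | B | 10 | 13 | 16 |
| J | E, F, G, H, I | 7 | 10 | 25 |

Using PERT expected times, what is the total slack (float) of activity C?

te_A = (2 + 4·3 + 4)/6 = 18/6 = 3
te_B = (9 + 4·12 + 15)/6 = 72/6 = 12
te_C = (2 + 4·3 + 4)/6 = 18/6 = 3
te_D = (8 + 4·14 + 20)/6 = 84/6 = 14
te_E = (13 + 4·14 + 15)/6 = 84/6 = 14
te_F = (6 + 4·7 + 8)/6 = 42/6 = 7
te_G = (1 + 4·2 + 9)/6 = 18/6 = 3
te_H = (1 + 4·4 + 13)/6 = 30/6 = 5
te_I = (10 + 4·13 + 16)/6 = 78/6 = 13
te_J = (7 + 4·10 + 25)/6 = 72/6 = 12

Forward pass:
ES_A = 0; EF_A = 3
ES_B = 0; EF_B = 12
ES_C = 0; EF_C = 3
ES_D = max(EF_B=12, EF_C=3) = 12; EF_D = 12+14 = 26
ES_E = max(EF_A=3, EF_C=3) = 3; EF_E = 3+14 = 17
ES_F = max(EF_B=12, EF_C=3) = 12; EF_F = 12+7 = 19
ES_G = 26; EF_G = 26+3 = 29
ES_H = 26; EF_H = 26+5 = 31
ES_I = 12; EF_I = 12+13 = 25
ES_J = max(EF_E=17, EF_F=19, EF_G=29, EF_H=31, EF_I=25) = 31; EF_J = 31+12 = 43
Expected project duration μ = 43 days. Critical path: B → D → H → J.

Backward pass:
LF_J = 43; LS_J = 43−12 = 31
LF_I = LS_J = 31; LS_I = 31−13 = 18
LF_H = LS_J = 31; LS_H = 31−5 = 26
LF_G = LS_J = 31; LS_G = 31−3 = 28
LF_F = LS_J = 31; LS_F = 31−7 = 24
LF_E = LS_J = 31; LS_E = 31−14 = 17
LF_D = min(LS_G=28, LS_H=26) = 26; LS_D = 26−14 = 12
LF_C = min(LS_D=12, LS_E=17, LS_F=24) = 12; LS_C = 12−3 = 9
LF_B = min(LS_D=12, LS_F=24, LS_I=18) = 12; LS_B = 12−12 = 0
LF_A = LS_E = 17; LS_A = 17−3 = 14
Slack_C = LS_C − ES_C = 9 − 0 = 9

9 days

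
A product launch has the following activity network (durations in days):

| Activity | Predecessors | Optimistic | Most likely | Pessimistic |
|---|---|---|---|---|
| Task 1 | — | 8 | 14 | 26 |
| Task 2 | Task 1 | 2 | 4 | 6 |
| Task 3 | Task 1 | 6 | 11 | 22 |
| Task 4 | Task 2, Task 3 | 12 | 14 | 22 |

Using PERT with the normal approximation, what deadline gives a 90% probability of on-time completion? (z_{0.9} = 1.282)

47.6 days

te_Task 1 = (8 + 4·14 + 26)/6 = 90/6 = 15; σ²_Task 1 = ((26−8)/6)² = 9.000
te_Task 2 = (2 + 4·4 + 6)/6 = 24/6 = 4; σ²_Task 2 = ((6−2)/6)² = 0.444
te_Task 3 = (6 + 4·11 + 22)/6 = 72/6 = 12; σ²_Task 3 = ((22−6)/6)² = 7.111
te_Task 4 = (12 + 4·14 + 22)/6 = 90/6 = 15; σ²_Task 4 = ((22−12)/6)² = 2.778

Forward pass:
ES_Task 1 = 0; EF_Task 1 = 15
ES_Task 2 = 15; EF_Task 2 = 15+4 = 19
ES_Task 3 = 15; EF_Task 3 = 15+12 = 27
ES_Task 4 = max(EF_Task 2=19, EF_Task 3=27) = 27; EF_Task 4 = 27+15 = 42
Expected project duration μ = 42 days. Critical path: Task 1 → Task 3 → Task 4.

Variance along critical path = 9.000 + 7.111 + 2.778 = 18.889; σ = 4.346 days.
D = μ + z·σ = 42 + 1.282·4.346 = 47.6 days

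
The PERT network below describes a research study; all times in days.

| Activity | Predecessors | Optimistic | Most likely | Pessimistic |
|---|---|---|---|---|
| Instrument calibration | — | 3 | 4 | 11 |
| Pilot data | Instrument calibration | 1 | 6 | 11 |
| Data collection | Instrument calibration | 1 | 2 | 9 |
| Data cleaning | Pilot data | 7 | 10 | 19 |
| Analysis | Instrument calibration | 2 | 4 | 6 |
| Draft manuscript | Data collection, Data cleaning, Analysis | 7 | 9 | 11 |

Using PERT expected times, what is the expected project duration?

te_Instrument calibration = (3 + 4·4 + 11)/6 = 30/6 = 5
te_Pilot data = (1 + 4·6 + 11)/6 = 36/6 = 6
te_Data collection = (1 + 4·2 + 9)/6 = 18/6 = 3
te_Data cleaning = (7 + 4·10 + 19)/6 = 66/6 = 11
te_Analysis = (2 + 4·4 + 6)/6 = 24/6 = 4
te_Draft manuscript = (7 + 4·9 + 11)/6 = 54/6 = 9

Forward pass:
ES_Instrument calibration = 0; EF_Instrument calibration = 5
ES_Pilot data = 5; EF_Pilot data = 5+6 = 11
ES_Data collection = 5; EF_Data collection = 5+3 = 8
ES_Data cleaning = 11; EF_Data cleaning = 11+11 = 22
ES_Analysis = 5; EF_Analysis = 5+4 = 9
ES_Draft manuscript = max(EF_Data collection=8, EF_Data cleaning=22, EF_Analysis=9) = 22; EF_Draft manuscript = 22+9 = 31
Expected project duration μ = 31 days. Critical path: Instrument calibration → Pilot data → Data cleaning → Draft manuscript.

31 days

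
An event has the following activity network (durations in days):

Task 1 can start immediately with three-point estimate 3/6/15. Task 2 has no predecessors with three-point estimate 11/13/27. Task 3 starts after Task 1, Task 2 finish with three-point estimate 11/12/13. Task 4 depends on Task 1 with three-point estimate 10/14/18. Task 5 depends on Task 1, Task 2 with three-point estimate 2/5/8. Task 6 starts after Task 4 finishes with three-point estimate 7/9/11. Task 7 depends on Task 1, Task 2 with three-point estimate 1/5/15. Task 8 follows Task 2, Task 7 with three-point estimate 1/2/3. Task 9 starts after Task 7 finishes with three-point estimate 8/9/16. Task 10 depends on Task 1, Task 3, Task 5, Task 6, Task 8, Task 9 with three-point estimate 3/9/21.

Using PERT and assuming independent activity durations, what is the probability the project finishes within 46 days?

0.850

te_Task 1 = (3 + 4·6 + 15)/6 = 42/6 = 7; σ²_Task 1 = ((15−3)/6)² = 4.000
te_Task 2 = (11 + 4·13 + 27)/6 = 90/6 = 15; σ²_Task 2 = ((27−11)/6)² = 7.111
te_Task 3 = (11 + 4·12 + 13)/6 = 72/6 = 12; σ²_Task 3 = ((13−11)/6)² = 0.111
te_Task 4 = (10 + 4·14 + 18)/6 = 84/6 = 14; σ²_Task 4 = ((18−10)/6)² = 1.778
te_Task 5 = (2 + 4·5 + 8)/6 = 30/6 = 5; σ²_Task 5 = ((8−2)/6)² = 1.000
te_Task 6 = (7 + 4·9 + 11)/6 = 54/6 = 9; σ²_Task 6 = ((11−7)/6)² = 0.444
te_Task 7 = (1 + 4·5 + 15)/6 = 36/6 = 6; σ²_Task 7 = ((15−1)/6)² = 5.444
te_Task 8 = (1 + 4·2 + 3)/6 = 12/6 = 2; σ²_Task 8 = ((3−1)/6)² = 0.111
te_Task 9 = (8 + 4·9 + 16)/6 = 60/6 = 10; σ²_Task 9 = ((16−8)/6)² = 1.778
te_Task 10 = (3 + 4·9 + 21)/6 = 60/6 = 10; σ²_Task 10 = ((21−3)/6)² = 9.000

Forward pass:
ES_Task 1 = 0; EF_Task 1 = 7
ES_Task 2 = 0; EF_Task 2 = 15
ES_Task 3 = max(EF_Task 1=7, EF_Task 2=15) = 15; EF_Task 3 = 15+12 = 27
ES_Task 4 = 7; EF_Task 4 = 7+14 = 21
ES_Task 5 = max(EF_Task 1=7, EF_Task 2=15) = 15; EF_Task 5 = 15+5 = 20
ES_Task 6 = 21; EF_Task 6 = 21+9 = 30
ES_Task 7 = max(EF_Task 1=7, EF_Task 2=15) = 15; EF_Task 7 = 15+6 = 21
ES_Task 8 = max(EF_Task 2=15, EF_Task 7=21) = 21; EF_Task 8 = 21+2 = 23
ES_Task 9 = 21; EF_Task 9 = 21+10 = 31
ES_Task 10 = max(EF_Task 1=7, EF_Task 3=27, EF_Task 5=20, EF_Task 6=30, EF_Task 8=23, EF_Task 9=31) = 31; EF_Task 10 = 31+10 = 41
Expected project duration μ = 41 days. Critical path: Task 2 → Task 7 → Task 9 → Task 10.

Variance along critical path = 7.111 + 5.444 + 1.778 + 9.000 = 23.333; σ = √23.333 = 4.830 days.
Z = (46 − 41) / 4.830 = 1.035
P(T ≤ 46) = Φ(1.035) ≈ 0.850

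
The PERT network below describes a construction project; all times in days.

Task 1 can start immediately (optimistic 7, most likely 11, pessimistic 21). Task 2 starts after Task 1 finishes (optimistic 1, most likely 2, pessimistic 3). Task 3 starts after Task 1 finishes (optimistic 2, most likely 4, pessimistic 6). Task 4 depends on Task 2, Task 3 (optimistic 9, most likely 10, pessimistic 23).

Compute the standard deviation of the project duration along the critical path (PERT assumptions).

3.37 days

te_Task 1 = (7 + 4·11 + 21)/6 = 72/6 = 12; σ²_Task 1 = ((21−7)/6)² = 5.444
te_Task 2 = (1 + 4·2 + 3)/6 = 12/6 = 2; σ²_Task 2 = ((3−1)/6)² = 0.111
te_Task 3 = (2 + 4·4 + 6)/6 = 24/6 = 4; σ²_Task 3 = ((6−2)/6)² = 0.444
te_Task 4 = (9 + 4·10 + 23)/6 = 72/6 = 12; σ²_Task 4 = ((23−9)/6)² = 5.444

Forward pass:
ES_Task 1 = 0; EF_Task 1 = 12
ES_Task 2 = 12; EF_Task 2 = 12+2 = 14
ES_Task 3 = 12; EF_Task 3 = 12+4 = 16
ES_Task 4 = max(EF_Task 2=14, EF_Task 3=16) = 16; EF_Task 4 = 16+12 = 28
Expected project duration μ = 28 days. Critical path: Task 1 → Task 3 → Task 4.

Variance along critical path = 5.444 + 0.444 + 5.444 = 11.333
σ = √11.333 = 3.367 days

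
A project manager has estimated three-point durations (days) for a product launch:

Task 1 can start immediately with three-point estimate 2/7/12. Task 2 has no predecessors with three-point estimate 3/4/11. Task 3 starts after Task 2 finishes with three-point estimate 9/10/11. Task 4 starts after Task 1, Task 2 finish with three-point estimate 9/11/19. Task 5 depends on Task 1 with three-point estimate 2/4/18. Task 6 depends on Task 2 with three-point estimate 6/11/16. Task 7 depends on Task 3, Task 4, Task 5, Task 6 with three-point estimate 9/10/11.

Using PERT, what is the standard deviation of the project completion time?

te_Task 1 = (2 + 4·7 + 12)/6 = 42/6 = 7; σ²_Task 1 = ((12−2)/6)² = 2.778
te_Task 2 = (3 + 4·4 + 11)/6 = 30/6 = 5; σ²_Task 2 = ((11−3)/6)² = 1.778
te_Task 3 = (9 + 4·10 + 11)/6 = 60/6 = 10; σ²_Task 3 = ((11−9)/6)² = 0.111
te_Task 4 = (9 + 4·11 + 19)/6 = 72/6 = 12; σ²_Task 4 = ((19−9)/6)² = 2.778
te_Task 5 = (2 + 4·4 + 18)/6 = 36/6 = 6; σ²_Task 5 = ((18−2)/6)² = 7.111
te_Task 6 = (6 + 4·11 + 16)/6 = 66/6 = 11; σ²_Task 6 = ((16−6)/6)² = 2.778
te_Task 7 = (9 + 4·10 + 11)/6 = 60/6 = 10; σ²_Task 7 = ((11−9)/6)² = 0.111

Forward pass:
ES_Task 1 = 0; EF_Task 1 = 7
ES_Task 2 = 0; EF_Task 2 = 5
ES_Task 3 = 5; EF_Task 3 = 5+10 = 15
ES_Task 4 = max(EF_Task 1=7, EF_Task 2=5) = 7; EF_Task 4 = 7+12 = 19
ES_Task 5 = 7; EF_Task 5 = 7+6 = 13
ES_Task 6 = 5; EF_Task 6 = 5+11 = 16
ES_Task 7 = max(EF_Task 3=15, EF_Task 4=19, EF_Task 5=13, EF_Task 6=16) = 19; EF_Task 7 = 19+10 = 29
Expected project duration μ = 29 days. Critical path: Task 1 → Task 4 → Task 7.

Variance along critical path = 2.778 + 2.778 + 0.111 = 5.667
σ = √5.667 = 2.380 days

2.38 days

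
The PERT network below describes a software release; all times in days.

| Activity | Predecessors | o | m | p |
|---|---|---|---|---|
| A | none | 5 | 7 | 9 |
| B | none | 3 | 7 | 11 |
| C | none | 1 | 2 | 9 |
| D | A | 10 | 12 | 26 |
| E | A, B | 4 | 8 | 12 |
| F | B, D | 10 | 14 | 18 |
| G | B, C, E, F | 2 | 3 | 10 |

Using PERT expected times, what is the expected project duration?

te_A = (5 + 4·7 + 9)/6 = 42/6 = 7
te_B = (3 + 4·7 + 11)/6 = 42/6 = 7
te_C = (1 + 4·2 + 9)/6 = 18/6 = 3
te_D = (10 + 4·12 + 26)/6 = 84/6 = 14
te_E = (4 + 4·8 + 12)/6 = 48/6 = 8
te_F = (10 + 4·14 + 18)/6 = 84/6 = 14
te_G = (2 + 4·3 + 10)/6 = 24/6 = 4

Forward pass:
ES_A = 0; EF_A = 7
ES_B = 0; EF_B = 7
ES_C = 0; EF_C = 3
ES_D = 7; EF_D = 7+14 = 21
ES_E = max(EF_A=7, EF_B=7) = 7; EF_E = 7+8 = 15
ES_F = max(EF_B=7, EF_D=21) = 21; EF_F = 21+14 = 35
ES_G = max(EF_B=7, EF_C=3, EF_E=15, EF_F=35) = 35; EF_G = 35+4 = 39
Expected project duration μ = 39 days. Critical path: A → D → F → G.

39 days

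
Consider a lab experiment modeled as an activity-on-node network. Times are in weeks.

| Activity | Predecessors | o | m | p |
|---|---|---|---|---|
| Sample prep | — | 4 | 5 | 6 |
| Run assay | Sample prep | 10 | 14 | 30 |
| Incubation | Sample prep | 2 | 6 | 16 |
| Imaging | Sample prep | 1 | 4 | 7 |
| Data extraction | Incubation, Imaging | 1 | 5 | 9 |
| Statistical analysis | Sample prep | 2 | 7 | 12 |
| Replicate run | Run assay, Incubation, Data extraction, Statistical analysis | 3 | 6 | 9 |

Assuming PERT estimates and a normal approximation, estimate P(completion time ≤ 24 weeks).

0.195

te_Sample prep = (4 + 4·5 + 6)/6 = 30/6 = 5; σ²_Sample prep = ((6−4)/6)² = 0.111
te_Run assay = (10 + 4·14 + 30)/6 = 96/6 = 16; σ²_Run assay = ((30−10)/6)² = 11.111
te_Incubation = (2 + 4·6 + 16)/6 = 42/6 = 7; σ²_Incubation = ((16−2)/6)² = 5.444
te_Imaging = (1 + 4·4 + 7)/6 = 24/6 = 4; σ²_Imaging = ((7−1)/6)² = 1.000
te_Data extraction = (1 + 4·5 + 9)/6 = 30/6 = 5; σ²_Data extraction = ((9−1)/6)² = 1.778
te_Statistical analysis = (2 + 4·7 + 12)/6 = 42/6 = 7; σ²_Statistical analysis = ((12−2)/6)² = 2.778
te_Replicate run = (3 + 4·6 + 9)/6 = 36/6 = 6; σ²_Replicate run = ((9−3)/6)² = 1.000

Forward pass:
ES_Sample prep = 0; EF_Sample prep = 5
ES_Run assay = 5; EF_Run assay = 5+16 = 21
ES_Incubation = 5; EF_Incubation = 5+7 = 12
ES_Imaging = 5; EF_Imaging = 5+4 = 9
ES_Data extraction = max(EF_Incubation=12, EF_Imaging=9) = 12; EF_Data extraction = 12+5 = 17
ES_Statistical analysis = 5; EF_Statistical analysis = 5+7 = 12
ES_Replicate run = max(EF_Run assay=21, EF_Incubation=12, EF_Data extraction=17, EF_Statistical analysis=12) = 21; EF_Replicate run = 21+6 = 27
Expected project duration μ = 27 weeks. Critical path: Sample prep → Run assay → Replicate run.

Variance along critical path = 0.111 + 11.111 + 1.000 = 12.222; σ = √12.222 = 3.496 weeks.
Z = (24 − 27) / 3.496 = -0.858
P(T ≤ 24) = Φ(-0.858) ≈ 0.195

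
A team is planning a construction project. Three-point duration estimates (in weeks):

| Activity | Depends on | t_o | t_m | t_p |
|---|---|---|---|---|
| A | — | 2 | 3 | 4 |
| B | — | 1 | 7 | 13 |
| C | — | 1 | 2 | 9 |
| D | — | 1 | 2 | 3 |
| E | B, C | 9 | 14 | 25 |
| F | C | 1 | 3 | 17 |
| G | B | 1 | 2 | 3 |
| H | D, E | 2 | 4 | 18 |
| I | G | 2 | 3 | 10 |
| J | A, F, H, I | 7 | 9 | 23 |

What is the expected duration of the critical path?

39 weeks

te_A = (2 + 4·3 + 4)/6 = 18/6 = 3
te_B = (1 + 4·7 + 13)/6 = 42/6 = 7
te_C = (1 + 4·2 + 9)/6 = 18/6 = 3
te_D = (1 + 4·2 + 3)/6 = 12/6 = 2
te_E = (9 + 4·14 + 25)/6 = 90/6 = 15
te_F = (1 + 4·3 + 17)/6 = 30/6 = 5
te_G = (1 + 4·2 + 3)/6 = 12/6 = 2
te_H = (2 + 4·4 + 18)/6 = 36/6 = 6
te_I = (2 + 4·3 + 10)/6 = 24/6 = 4
te_J = (7 + 4·9 + 23)/6 = 66/6 = 11

Forward pass:
ES_A = 0; EF_A = 3
ES_B = 0; EF_B = 7
ES_C = 0; EF_C = 3
ES_D = 0; EF_D = 2
ES_E = max(EF_B=7, EF_C=3) = 7; EF_E = 7+15 = 22
ES_F = 3; EF_F = 3+5 = 8
ES_G = 7; EF_G = 7+2 = 9
ES_H = max(EF_D=2, EF_E=22) = 22; EF_H = 22+6 = 28
ES_I = 9; EF_I = 9+4 = 13
ES_J = max(EF_A=3, EF_F=8, EF_H=28, EF_I=13) = 28; EF_J = 28+11 = 39
Expected project duration μ = 39 weeks. Critical path: B → E → H → J.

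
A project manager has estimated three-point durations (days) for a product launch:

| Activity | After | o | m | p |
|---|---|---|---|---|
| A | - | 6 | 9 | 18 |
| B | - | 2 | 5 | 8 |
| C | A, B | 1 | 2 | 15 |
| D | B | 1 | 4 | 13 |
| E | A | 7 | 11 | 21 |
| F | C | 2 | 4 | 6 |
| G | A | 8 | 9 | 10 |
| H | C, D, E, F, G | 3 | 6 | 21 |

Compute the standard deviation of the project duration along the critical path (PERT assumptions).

te_A = (6 + 4·9 + 18)/6 = 60/6 = 10; σ²_A = ((18−6)/6)² = 4.000
te_B = (2 + 4·5 + 8)/6 = 30/6 = 5; σ²_B = ((8−2)/6)² = 1.000
te_C = (1 + 4·2 + 15)/6 = 24/6 = 4; σ²_C = ((15−1)/6)² = 5.444
te_D = (1 + 4·4 + 13)/6 = 30/6 = 5; σ²_D = ((13−1)/6)² = 4.000
te_E = (7 + 4·11 + 21)/6 = 72/6 = 12; σ²_E = ((21−7)/6)² = 5.444
te_F = (2 + 4·4 + 6)/6 = 24/6 = 4; σ²_F = ((6−2)/6)² = 0.444
te_G = (8 + 4·9 + 10)/6 = 54/6 = 9; σ²_G = ((10−8)/6)² = 0.111
te_H = (3 + 4·6 + 21)/6 = 48/6 = 8; σ²_H = ((21−3)/6)² = 9.000

Forward pass:
ES_A = 0; EF_A = 10
ES_B = 0; EF_B = 5
ES_C = max(EF_A=10, EF_B=5) = 10; EF_C = 10+4 = 14
ES_D = 5; EF_D = 5+5 = 10
ES_E = 10; EF_E = 10+12 = 22
ES_F = 14; EF_F = 14+4 = 18
ES_G = 10; EF_G = 10+9 = 19
ES_H = max(EF_C=14, EF_D=10, EF_E=22, EF_F=18, EF_G=19) = 22; EF_H = 22+8 = 30
Expected project duration μ = 30 days. Critical path: A → E → H.

Variance along critical path = 4.000 + 5.444 + 9.000 = 18.444
σ = √18.444 = 4.295 days

4.29 days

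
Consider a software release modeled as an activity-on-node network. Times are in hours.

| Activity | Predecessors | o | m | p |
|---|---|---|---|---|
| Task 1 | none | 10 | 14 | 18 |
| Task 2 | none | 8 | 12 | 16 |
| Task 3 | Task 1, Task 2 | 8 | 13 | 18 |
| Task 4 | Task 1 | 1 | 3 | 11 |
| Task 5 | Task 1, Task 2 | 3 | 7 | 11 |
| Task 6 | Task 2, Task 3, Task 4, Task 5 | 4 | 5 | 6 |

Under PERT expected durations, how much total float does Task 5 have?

6 hours

te_Task 1 = (10 + 4·14 + 18)/6 = 84/6 = 14
te_Task 2 = (8 + 4·12 + 16)/6 = 72/6 = 12
te_Task 3 = (8 + 4·13 + 18)/6 = 78/6 = 13
te_Task 4 = (1 + 4·3 + 11)/6 = 24/6 = 4
te_Task 5 = (3 + 4·7 + 11)/6 = 42/6 = 7
te_Task 6 = (4 + 4·5 + 6)/6 = 30/6 = 5

Forward pass:
ES_Task 1 = 0; EF_Task 1 = 14
ES_Task 2 = 0; EF_Task 2 = 12
ES_Task 3 = max(EF_Task 1=14, EF_Task 2=12) = 14; EF_Task 3 = 14+13 = 27
ES_Task 4 = 14; EF_Task 4 = 14+4 = 18
ES_Task 5 = max(EF_Task 1=14, EF_Task 2=12) = 14; EF_Task 5 = 14+7 = 21
ES_Task 6 = max(EF_Task 2=12, EF_Task 3=27, EF_Task 4=18, EF_Task 5=21) = 27; EF_Task 6 = 27+5 = 32
Expected project duration μ = 32 hours. Critical path: Task 1 → Task 3 → Task 6.

Backward pass:
LF_Task 6 = 32; LS_Task 6 = 32−5 = 27
LF_Task 5 = LS_Task 6 = 27; LS_Task 5 = 27−7 = 20
LF_Task 4 = LS_Task 6 = 27; LS_Task 4 = 27−4 = 23
LF_Task 3 = LS_Task 6 = 27; LS_Task 3 = 27−13 = 14
LF_Task 2 = min(LS_Task 3=14, LS_Task 5=20, LS_Task 6=27) = 14; LS_Task 2 = 14−12 = 2
LF_Task 1 = min(LS_Task 3=14, LS_Task 4=23, LS_Task 5=20) = 14; LS_Task 1 = 14−14 = 0
Slack_Task 5 = LS_Task 5 − ES_Task 5 = 20 − 14 = 6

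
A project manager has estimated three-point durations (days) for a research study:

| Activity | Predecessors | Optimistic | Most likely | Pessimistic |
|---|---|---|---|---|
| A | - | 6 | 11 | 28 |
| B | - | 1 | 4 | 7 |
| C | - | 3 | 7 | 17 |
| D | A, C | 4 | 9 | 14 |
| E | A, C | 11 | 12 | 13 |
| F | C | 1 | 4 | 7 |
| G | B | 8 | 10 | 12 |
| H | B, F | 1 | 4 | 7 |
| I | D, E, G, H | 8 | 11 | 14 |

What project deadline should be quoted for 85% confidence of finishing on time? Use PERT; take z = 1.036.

te_A = (6 + 4·11 + 28)/6 = 78/6 = 13; σ²_A = ((28−6)/6)² = 13.444
te_B = (1 + 4·4 + 7)/6 = 24/6 = 4; σ²_B = ((7−1)/6)² = 1.000
te_C = (3 + 4·7 + 17)/6 = 48/6 = 8; σ²_C = ((17−3)/6)² = 5.444
te_D = (4 + 4·9 + 14)/6 = 54/6 = 9; σ²_D = ((14−4)/6)² = 2.778
te_E = (11 + 4·12 + 13)/6 = 72/6 = 12; σ²_E = ((13−11)/6)² = 0.111
te_F = (1 + 4·4 + 7)/6 = 24/6 = 4; σ²_F = ((7−1)/6)² = 1.000
te_G = (8 + 4·10 + 12)/6 = 60/6 = 10; σ²_G = ((12−8)/6)² = 0.444
te_H = (1 + 4·4 + 7)/6 = 24/6 = 4; σ²_H = ((7−1)/6)² = 1.000
te_I = (8 + 4·11 + 14)/6 = 66/6 = 11; σ²_I = ((14−8)/6)² = 1.000

Forward pass:
ES_A = 0; EF_A = 13
ES_B = 0; EF_B = 4
ES_C = 0; EF_C = 8
ES_D = max(EF_A=13, EF_C=8) = 13; EF_D = 13+9 = 22
ES_E = max(EF_A=13, EF_C=8) = 13; EF_E = 13+12 = 25
ES_F = 8; EF_F = 8+4 = 12
ES_G = 4; EF_G = 4+10 = 14
ES_H = max(EF_B=4, EF_F=12) = 12; EF_H = 12+4 = 16
ES_I = max(EF_D=22, EF_E=25, EF_G=14, EF_H=16) = 25; EF_I = 25+11 = 36
Expected project duration μ = 36 days. Critical path: A → E → I.

Variance along critical path = 13.444 + 0.111 + 1.000 = 14.556; σ = 3.815 days.
D = μ + z·σ = 36 + 1.036·3.815 = 40.0 days

40.0 days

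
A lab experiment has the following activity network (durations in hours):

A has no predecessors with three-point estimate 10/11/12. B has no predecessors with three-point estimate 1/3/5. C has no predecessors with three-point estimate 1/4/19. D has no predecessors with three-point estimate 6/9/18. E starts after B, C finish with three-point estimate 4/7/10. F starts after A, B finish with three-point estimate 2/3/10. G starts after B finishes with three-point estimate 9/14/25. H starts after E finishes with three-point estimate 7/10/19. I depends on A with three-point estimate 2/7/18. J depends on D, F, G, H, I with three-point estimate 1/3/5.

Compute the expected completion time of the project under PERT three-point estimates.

te_A = (10 + 4·11 + 12)/6 = 66/6 = 11
te_B = (1 + 4·3 + 5)/6 = 18/6 = 3
te_C = (1 + 4·4 + 19)/6 = 36/6 = 6
te_D = (6 + 4·9 + 18)/6 = 60/6 = 10
te_E = (4 + 4·7 + 10)/6 = 42/6 = 7
te_F = (2 + 4·3 + 10)/6 = 24/6 = 4
te_G = (9 + 4·14 + 25)/6 = 90/6 = 15
te_H = (7 + 4·10 + 19)/6 = 66/6 = 11
te_I = (2 + 4·7 + 18)/6 = 48/6 = 8
te_J = (1 + 4·3 + 5)/6 = 18/6 = 3

Forward pass:
ES_A = 0; EF_A = 11
ES_B = 0; EF_B = 3
ES_C = 0; EF_C = 6
ES_D = 0; EF_D = 10
ES_E = max(EF_B=3, EF_C=6) = 6; EF_E = 6+7 = 13
ES_F = max(EF_A=11, EF_B=3) = 11; EF_F = 11+4 = 15
ES_G = 3; EF_G = 3+15 = 18
ES_H = 13; EF_H = 13+11 = 24
ES_I = 11; EF_I = 11+8 = 19
ES_J = max(EF_D=10, EF_F=15, EF_G=18, EF_H=24, EF_I=19) = 24; EF_J = 24+3 = 27
Expected project duration μ = 27 hours. Critical path: C → E → H → J.

27 hours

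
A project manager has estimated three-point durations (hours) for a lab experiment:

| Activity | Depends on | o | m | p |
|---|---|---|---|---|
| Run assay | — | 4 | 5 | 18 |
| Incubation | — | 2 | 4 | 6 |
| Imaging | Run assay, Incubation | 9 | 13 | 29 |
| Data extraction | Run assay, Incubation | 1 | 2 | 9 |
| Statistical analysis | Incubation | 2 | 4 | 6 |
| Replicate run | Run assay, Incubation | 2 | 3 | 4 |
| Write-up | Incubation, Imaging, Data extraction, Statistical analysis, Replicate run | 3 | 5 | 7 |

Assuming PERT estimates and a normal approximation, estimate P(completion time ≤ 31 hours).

te_Run assay = (4 + 4·5 + 18)/6 = 42/6 = 7; σ²_Run assay = ((18−4)/6)² = 5.444
te_Incubation = (2 + 4·4 + 6)/6 = 24/6 = 4; σ²_Incubation = ((6−2)/6)² = 0.444
te_Imaging = (9 + 4·13 + 29)/6 = 90/6 = 15; σ²_Imaging = ((29−9)/6)² = 11.111
te_Data extraction = (1 + 4·2 + 9)/6 = 18/6 = 3; σ²_Data extraction = ((9−1)/6)² = 1.778
te_Statistical analysis = (2 + 4·4 + 6)/6 = 24/6 = 4; σ²_Statistical analysis = ((6−2)/6)² = 0.444
te_Replicate run = (2 + 4·3 + 4)/6 = 18/6 = 3; σ²_Replicate run = ((4−2)/6)² = 0.111
te_Write-up = (3 + 4·5 + 7)/6 = 30/6 = 5; σ²_Write-up = ((7−3)/6)² = 0.444

Forward pass:
ES_Run assay = 0; EF_Run assay = 7
ES_Incubation = 0; EF_Incubation = 4
ES_Imaging = max(EF_Run assay=7, EF_Incubation=4) = 7; EF_Imaging = 7+15 = 22
ES_Data extraction = max(EF_Run assay=7, EF_Incubation=4) = 7; EF_Data extraction = 7+3 = 10
ES_Statistical analysis = 4; EF_Statistical analysis = 4+4 = 8
ES_Replicate run = max(EF_Run assay=7, EF_Incubation=4) = 7; EF_Replicate run = 7+3 = 10
ES_Write-up = max(EF_Incubation=4, EF_Imaging=22, EF_Data extraction=10, EF_Statistical analysis=8, EF_Replicate run=10) = 22; EF_Write-up = 22+5 = 27
Expected project duration μ = 27 hours. Critical path: Run assay → Imaging → Write-up.

Variance along critical path = 5.444 + 11.111 + 0.444 = 17.000; σ = √17.000 = 4.123 hours.
Z = (31 − 27) / 4.123 = 0.970
P(T ≤ 31) = Φ(0.970) ≈ 0.834

0.834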